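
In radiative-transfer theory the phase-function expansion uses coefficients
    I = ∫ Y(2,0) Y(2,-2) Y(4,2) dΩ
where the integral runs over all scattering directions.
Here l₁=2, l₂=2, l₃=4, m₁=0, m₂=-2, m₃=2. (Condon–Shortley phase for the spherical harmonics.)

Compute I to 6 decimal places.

0.156078

Checks pass: Σm=0; 8 even; l₃=4∈[0,4].
(2·2+1)(2·2+1)(2·4+1) = 225
Δ: 0! 4! 4! / 9! → 1/630
sum: t=0:+1/16 = 1/16
3j²(2 2 4; 0 0 0) = Δ·Π!·Σ² = 2/35  (sign +1)
sum: t=0:+1/96 = 1/96
3j²(2 2 4; 0 -2 2) = Δ·Π!·Σ² = 1/42  (sign +1)
combine: 4πI² = 225·2/35·1/42 = 15/49
take √, sign +1: I = 0.15607835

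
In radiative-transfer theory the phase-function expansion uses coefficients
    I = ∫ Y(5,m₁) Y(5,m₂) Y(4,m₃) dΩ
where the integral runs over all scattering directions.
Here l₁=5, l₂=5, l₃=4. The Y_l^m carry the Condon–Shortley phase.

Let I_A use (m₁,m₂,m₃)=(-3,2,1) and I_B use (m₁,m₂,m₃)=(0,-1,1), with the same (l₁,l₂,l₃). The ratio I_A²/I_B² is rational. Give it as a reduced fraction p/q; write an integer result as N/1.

l's match ⇒ only the (l;m) 3-j factors differ between A and B.
A: triangle coeff Δ(5,5,4) = 1/3153150; Σ_t [4,6]: t=4:+1/6912 t=5:−1/2880 t=6:+1/17280 = -1/6912; (3j)²=5/429 [(5 5 4; -3 2 1)], sign=+1
B: triangle coeff Δ(5,5,4) = 1/3153150; Σ_t [1,4]: t=1:−1/17280 t=2:+1/1152 t=3:−1/864 t=4:+1/6912 = -7/34560; (3j)²=1/429 [(5 5 4; 0 -1 1)], sign=+1
I_A²/I_B² = (5/429)/(1/429) = 5/1

5/1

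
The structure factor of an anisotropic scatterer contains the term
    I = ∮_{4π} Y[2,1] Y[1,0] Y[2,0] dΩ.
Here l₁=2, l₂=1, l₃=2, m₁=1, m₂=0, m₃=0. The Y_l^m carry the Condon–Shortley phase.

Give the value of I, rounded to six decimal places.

0.000000

1 + 0 + 0 = 1 ≠ 0: azimuthal integral kills it; I = 0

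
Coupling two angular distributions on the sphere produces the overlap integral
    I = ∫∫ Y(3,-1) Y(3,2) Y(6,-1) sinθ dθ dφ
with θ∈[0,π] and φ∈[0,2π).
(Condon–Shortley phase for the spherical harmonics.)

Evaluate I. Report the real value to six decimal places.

Checks pass: Σm=0; 12 even; l₃=6∈[0,6].
(2·3+1)(2·3+1)(2·6+1) = 637
Δ: 0! 6! 6! / 13! → 1/12012
sum: t=0:+1/1296 = 1/1296
3j²(3 3 6; 0 0 0) = Δ·Π!·Σ² = 100/3003  (sign +1)
sum: t=0:+1/5760 = 1/5760
3j²(3 3 6; -1 2 -1) = Δ·Π!·Σ² = 5/572  (sign -1)
combine: 4πI² = 637·100/3003·5/572 = 875/4719
take √, sign -1: I = -0.12147142

-0.121471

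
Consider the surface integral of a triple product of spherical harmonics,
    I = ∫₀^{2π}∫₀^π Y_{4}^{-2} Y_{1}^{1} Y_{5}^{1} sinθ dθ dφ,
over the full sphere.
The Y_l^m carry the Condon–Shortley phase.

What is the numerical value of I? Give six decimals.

-0.120286

Rules hold: Σm=0, L=10 even, 3≤5≤5.
N = 9·3·11 = 297
Δ = 0!·8!·2!/11! = 1/495
Racah Σ t=0..0: t=0:+1/576 = 1/576
⇒ 3j(4 1 5; 0 0 0)² = 5/99, sgn -1
Racah Σ t=0..0: t=0:+1/2880 = 1/2880
⇒ 3j(4 1 5; -2 1 1)² = 2/165, sgn +1
4πI² = N·(3j₀)²·(3jₘ)² = 2/11
I = -1·√(0.181818/4π) = -0.12028562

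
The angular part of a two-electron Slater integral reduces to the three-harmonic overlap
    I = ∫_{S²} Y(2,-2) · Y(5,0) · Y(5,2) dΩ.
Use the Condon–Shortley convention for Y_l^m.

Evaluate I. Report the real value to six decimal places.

m-sum 0 ✓  L=12 even ✓  3≤5≤7 ✓
Π(2lᵢ+1) = 5×11×11 = 605
triangle coeff Δ(2,5,5) = 1/38610
Σ_t [0,2]: t=0:+1/2880 t=1:−1/576 t=2:+1/2880 = -1/960
(3j)²=10/429 [(2 5 5; 0 0 0)], sign=+1
Σ_t [2,2]: t=2:+1/2880 = 1/2880
(3j)²=14/429 [(2 5 5; -2 0 2)], sign=-1
⇒ 4πI² = 700/1521
I = (-1)√(700/1521/(4π)) = -0.19137248

-0.191372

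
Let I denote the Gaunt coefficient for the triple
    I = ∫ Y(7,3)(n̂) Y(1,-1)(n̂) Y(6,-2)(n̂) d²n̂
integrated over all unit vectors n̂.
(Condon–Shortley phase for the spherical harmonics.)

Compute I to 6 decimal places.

m-sum 0 ✓  L=14 even ✓  6≤6≤8 ✓
Π(2lᵢ+1) = 15×3×13 = 585
triangle coeff Δ(7,1,6) = 1/1365
Σ_t [1,1]: t=1:−1/518400 = -1/518400
(3j)²=7/195 [(7 1 6; 0 0 0)], sign=-1
Σ_t [0,0]: t=0:+1/1935360 = 1/1935360
(3j)²=3/91 [(7 1 6; 3 -1 -2)], sign=+1
⇒ 4πI² = 9/13
I = (-1)√(9/13/(4π)) = -0.23471705

-0.234717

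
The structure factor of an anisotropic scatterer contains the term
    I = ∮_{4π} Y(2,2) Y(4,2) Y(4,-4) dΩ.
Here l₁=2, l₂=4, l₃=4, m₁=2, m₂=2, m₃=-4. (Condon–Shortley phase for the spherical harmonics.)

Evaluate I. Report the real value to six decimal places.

Checks pass: Σm=0; 10 even; l₃=4∈[2,6].
(2·2+1)(2·4+1)(2·4+1) = 405
Δ: 2! 2! 6! / 11! → 1/13860
sum: t=0:+1/192 t=1:−1/36 t=2:+1/192 = -5/288
3j²(2 4 4; 0 0 0) = Δ·Π!·Σ² = 20/693  (sign -1)
sum: t=0:+1/2880 = 1/2880
3j²(2 4 4; 2 2 -4) = Δ·Π!·Σ² = 2/165  (sign +1)
combine: 4πI² = 405·20/693·2/165 = 120/847
take √, sign -1: I = -0.10618031

-0.106180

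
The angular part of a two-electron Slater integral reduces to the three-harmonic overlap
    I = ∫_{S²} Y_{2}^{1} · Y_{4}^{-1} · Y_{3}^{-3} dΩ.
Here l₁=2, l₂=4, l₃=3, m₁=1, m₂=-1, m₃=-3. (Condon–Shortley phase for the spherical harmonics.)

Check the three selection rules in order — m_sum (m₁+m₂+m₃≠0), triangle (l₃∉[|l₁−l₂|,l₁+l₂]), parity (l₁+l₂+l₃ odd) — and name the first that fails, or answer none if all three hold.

m₁+m₂+m₃ = 1 − 1 − 3 = -3  ✗
triangle: |2−4|=2 ≤ l₃=3 ≤ 2+4=6
parity: l₁+l₂+l₃ = 9 is odd

m_sum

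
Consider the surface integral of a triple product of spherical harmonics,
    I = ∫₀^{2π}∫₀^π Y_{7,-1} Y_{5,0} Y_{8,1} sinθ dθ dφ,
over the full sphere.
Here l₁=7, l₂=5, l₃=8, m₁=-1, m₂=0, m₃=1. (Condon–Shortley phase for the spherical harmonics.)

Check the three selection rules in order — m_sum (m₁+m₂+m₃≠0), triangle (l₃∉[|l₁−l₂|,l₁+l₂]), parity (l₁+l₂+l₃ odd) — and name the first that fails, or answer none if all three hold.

none

azimuthal sum: -1 + 0 + 1 = 0  ✓
2 ≤ 8 ≤ 12 (triangle on l)  ✓
L = 7 + 5 + 8 = 20 (even)  ✓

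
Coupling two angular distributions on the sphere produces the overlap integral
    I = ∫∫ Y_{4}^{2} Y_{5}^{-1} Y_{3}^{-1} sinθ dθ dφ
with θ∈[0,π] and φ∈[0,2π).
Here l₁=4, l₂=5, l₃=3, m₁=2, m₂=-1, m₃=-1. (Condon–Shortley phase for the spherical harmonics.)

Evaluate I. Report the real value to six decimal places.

0.106335

Rules hold: Σm=0, L=12 even, 1≤3≤9.
N = 9·11·7 = 693
Δ = 6!·2!·4!/13! = 1/180180
Racah Σ t=2..4: t=2:+1/576 t=3:−1/144 t=4:+1/576 = -1/288
⇒ 3j(4 5 3; 0 0 0)² = 20/1001, sgn +1
Racah Σ t=0..2: t=0:+1/34560 t=1:−1/720 t=2:+1/384 = 43/34560
⇒ 3j(4 5 3; 2 -1 -1)² = 1849/180180, sgn +1
4πI² = N·(3j₀)²·(3jₘ)² = 1849/13013
I = +1·√(0.142089/4π) = 0.10633465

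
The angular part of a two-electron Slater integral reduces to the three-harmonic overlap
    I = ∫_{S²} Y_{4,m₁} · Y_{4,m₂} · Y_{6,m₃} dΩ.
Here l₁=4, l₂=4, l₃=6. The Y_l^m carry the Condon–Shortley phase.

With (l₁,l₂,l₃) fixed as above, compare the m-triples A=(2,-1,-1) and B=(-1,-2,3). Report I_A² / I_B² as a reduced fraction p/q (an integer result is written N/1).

Same 4,4,6: normalisation and zero-m 3j drop out of the ratio.
A: Δ: 2! 6! 6! / 15! → 1/1261260; sum: t=0:+1/3456 t=1:−1/5760 t=2:+1/172800 = 7/57600; 3j²(4 4 6; 2 -1 -1) = Δ·Π!·Σ² = 21/2860  (sign -1)
B: Δ: 2! 6! 6! / 15! → 1/1261260; sum: t=0:+1/11520 t=1:−1/5760 t=2:+1/51840 = -7/103680; 3j²(4 4 6; -1 -2 3) = Δ·Π!·Σ² = 7/858  (sign +1)
I_A²/I_B² = (21/2860)/(7/858) = 9/10

9/10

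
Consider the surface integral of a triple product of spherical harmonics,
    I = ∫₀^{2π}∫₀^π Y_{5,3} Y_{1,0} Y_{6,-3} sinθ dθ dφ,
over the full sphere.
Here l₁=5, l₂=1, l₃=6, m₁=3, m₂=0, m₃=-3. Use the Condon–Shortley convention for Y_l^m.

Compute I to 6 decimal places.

Rules hold: Σm=0, L=12 even, 4≤6≤6.
N = 11·3·13 = 429
Δ = 0!·10!·2!/13! = 1/858
Racah Σ t=0..0: t=0:+1/14400 = 1/14400
⇒ 3j(5 1 6; 0 0 0)² = 6/143, sgn +1
Racah Σ t=0..0: t=0:+1/80640 = 1/80640
⇒ 3j(5 1 6; 3 0 -3)² = 9/286, sgn -1
4πI² = N·(3j₀)²·(3jₘ)² = 81/143
I = -1·√(0.566434/4π) = -0.21230956

-0.212310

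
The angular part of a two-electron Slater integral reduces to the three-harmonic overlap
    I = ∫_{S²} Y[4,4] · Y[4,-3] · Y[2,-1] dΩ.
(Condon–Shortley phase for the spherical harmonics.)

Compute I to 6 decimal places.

0.198645

Checks pass: Σm=0; 10 even; l₃=2∈[0,8].
(2·4+1)(2·4+1)(2·2+1) = 405
Δ: 6! 2! 2! / 11! → 1/13860
sum: t=2:+1/192 t=3:−1/36 t=4:+1/192 = -5/288
3j²(4 4 2; 0 0 0) = Δ·Π!·Σ² = 20/693  (sign -1)
sum: t=0:+1/1440 = 1/1440
3j²(4 4 2; 4 -3 -1) = Δ·Π!·Σ² = 7/165  (sign -1)
combine: 4πI² = 405·20/693·7/165 = 60/121
take √, sign +1: I = 0.19864517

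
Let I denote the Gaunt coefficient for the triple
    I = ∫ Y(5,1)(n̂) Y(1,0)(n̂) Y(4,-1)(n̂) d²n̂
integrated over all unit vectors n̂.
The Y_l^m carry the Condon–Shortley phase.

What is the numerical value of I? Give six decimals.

-0.240571

m-sum 0 ✓  L=10 even ✓  4≤4≤6 ✓
Π(2lᵢ+1) = 11×3×9 = 297
triangle coeff Δ(5,1,4) = 1/495
Σ_t [1,1]: t=1:−1/576 = -1/576
(3j)²=5/99 [(5 1 4; 0 0 0)], sign=-1
Σ_t [1,1]: t=1:−1/720 = -1/720
(3j)²=8/165 [(5 1 4; 1 0 -1)], sign=+1
⇒ 4πI² = 8/11
I = (-1)√(8/11/(4π)) = -0.24057125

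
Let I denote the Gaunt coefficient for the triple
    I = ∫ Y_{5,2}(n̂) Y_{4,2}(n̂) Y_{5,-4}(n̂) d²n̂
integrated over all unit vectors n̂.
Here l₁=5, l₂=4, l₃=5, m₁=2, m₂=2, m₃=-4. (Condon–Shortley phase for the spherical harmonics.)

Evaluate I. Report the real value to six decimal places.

0.118854

Checks pass: Σm=0; 14 even; l₃=5∈[1,9].
(2·5+1)(2·4+1)(2·5+1) = 1089
Δ: 4! 6! 4! / 15! → 1/3153150
sum: t=0:+1/69120 t=1:−1/1728 t=2:+1/576 t=3:−1/1728 t=4:+1/69120 = 7/11520
3j²(5 4 5; 0 0 0) = Δ·Π!·Σ² = 2/143  (sign -1)
sum: t=2:+1/11520 t=3:−1/25920 = 1/20736
3j²(5 4 5; 2 2 -4) = Δ·Π!·Σ² = 5/429  (sign -1)
combine: 4πI² = 1089·2/143·5/429 = 30/169
take √, sign +1: I = 0.11885360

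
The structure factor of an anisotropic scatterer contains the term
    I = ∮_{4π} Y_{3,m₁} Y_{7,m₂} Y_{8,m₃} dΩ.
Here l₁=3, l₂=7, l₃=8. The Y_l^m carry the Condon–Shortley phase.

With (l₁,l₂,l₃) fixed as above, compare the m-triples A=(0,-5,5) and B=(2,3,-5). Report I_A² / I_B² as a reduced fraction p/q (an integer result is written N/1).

Shared (l₁,l₂,l₃)=(3,7,8): N and (l;000)² cancel in I_A²/I_B².
A: Δ = 2!·4!·12!/19! = 1/5290740; Racah Σ t=0..2: t=0:+1/87091200 t=1:−1/159667200 t=2:+1/5748019200 = 31/5748019200; ⇒ 3j(3 7 8; 0 -5 5)² = 961/135660, sgn -1
B: Δ = 2!·4!·12!/19! = 1/5290740; Racah Σ t=0..1: t=0:+1/87091200 t=1:−1/52254720 = -1/130636800; ⇒ 3j(3 7 8; 2 3 -5)² = 88/20349, sgn +1
I_A²/I_B² = (961/135660)/(88/20349) = 2883/1760

2883/1760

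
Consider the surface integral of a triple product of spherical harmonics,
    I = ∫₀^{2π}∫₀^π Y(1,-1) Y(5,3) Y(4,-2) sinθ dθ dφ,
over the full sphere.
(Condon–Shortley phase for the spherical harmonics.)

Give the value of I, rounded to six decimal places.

-0.259847

m-sum 0 ✓  L=10 even ✓  4≤4≤6 ✓
Π(2lᵢ+1) = 3×11×9 = 297
triangle coeff Δ(1,5,4) = 1/495
Σ_t [1,1]: t=1:−1/576 = -1/576
(3j)²=5/99 [(1 5 4; 0 0 0)], sign=-1
Σ_t [2,2]: t=2:+1/2880 = 1/2880
(3j)²=28/495 [(1 5 4; -1 3 -2)], sign=+1
⇒ 4πI² = 28/33
I = (-1)√(28/33/(4π)) = -0.25984664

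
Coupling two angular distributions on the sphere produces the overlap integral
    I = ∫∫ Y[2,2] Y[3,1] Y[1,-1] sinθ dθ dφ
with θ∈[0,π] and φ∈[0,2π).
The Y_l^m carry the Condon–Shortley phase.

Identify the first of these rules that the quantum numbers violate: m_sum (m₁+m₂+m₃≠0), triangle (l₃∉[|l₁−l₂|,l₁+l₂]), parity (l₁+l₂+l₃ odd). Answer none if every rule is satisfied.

m₁+m₂+m₃ = 2 + 1 − 1 = 2  ✗
triangle: |2−3|=1 ≤ l₃=1 ≤ 2+3=5
parity: l₁+l₂+l₃ = 6 is even

m_sum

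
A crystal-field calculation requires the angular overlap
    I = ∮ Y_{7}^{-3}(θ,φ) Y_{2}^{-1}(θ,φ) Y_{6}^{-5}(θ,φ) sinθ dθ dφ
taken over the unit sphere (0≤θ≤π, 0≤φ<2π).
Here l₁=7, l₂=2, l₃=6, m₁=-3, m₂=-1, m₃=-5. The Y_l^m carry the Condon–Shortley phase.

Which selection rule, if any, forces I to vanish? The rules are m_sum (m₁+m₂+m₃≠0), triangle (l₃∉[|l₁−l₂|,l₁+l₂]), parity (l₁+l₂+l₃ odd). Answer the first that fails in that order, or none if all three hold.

m₁+m₂+m₃ = -3 − 1 − 5 = -9  ✗
triangle: |7−2|=5 ≤ l₃=6 ≤ 7+2=9
parity: l₁+l₂+l₃ = 15 is odd

m_sum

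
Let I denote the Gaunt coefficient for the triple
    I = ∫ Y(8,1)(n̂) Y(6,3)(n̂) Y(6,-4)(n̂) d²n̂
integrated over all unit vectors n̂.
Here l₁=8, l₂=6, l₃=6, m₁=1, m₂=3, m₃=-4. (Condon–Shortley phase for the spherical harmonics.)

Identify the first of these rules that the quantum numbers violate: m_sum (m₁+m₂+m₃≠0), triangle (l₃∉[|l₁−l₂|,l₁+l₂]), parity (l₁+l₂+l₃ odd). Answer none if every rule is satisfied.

azimuthal sum: 1 + 3 − 4 = 0  ✓
2 ≤ 6 ≤ 14 (triangle on l)  ✓
L = 8 + 6 + 6 = 20 (even)  ✓

none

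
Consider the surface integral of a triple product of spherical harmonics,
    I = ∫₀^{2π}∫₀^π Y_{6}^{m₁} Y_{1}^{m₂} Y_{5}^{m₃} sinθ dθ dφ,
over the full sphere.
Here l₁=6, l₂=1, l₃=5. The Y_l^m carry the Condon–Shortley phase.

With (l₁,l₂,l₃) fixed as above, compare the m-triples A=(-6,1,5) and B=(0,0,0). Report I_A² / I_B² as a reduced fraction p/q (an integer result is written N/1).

11/6

Shared (l₁,l₂,l₃)=(6,1,5): N and (l;000)² cancel in I_A²/I_B².
A: Δ = 2!·10!·0!/13! = 1/858; Racah Σ t=2..2: t=2:+1/7257600 = 1/7257600; ⇒ 3j(6 1 5; -6 1 5)² = 1/13, sgn +1
B: Δ = 2!·10!·0!/13! = 1/858; Racah Σ t=1..1: t=1:−1/14400 = -1/14400; ⇒ 3j(6 1 5; 0 0 0)² = 6/143, sgn +1
I_A²/I_B² = (1/13)/(6/143) = 11/6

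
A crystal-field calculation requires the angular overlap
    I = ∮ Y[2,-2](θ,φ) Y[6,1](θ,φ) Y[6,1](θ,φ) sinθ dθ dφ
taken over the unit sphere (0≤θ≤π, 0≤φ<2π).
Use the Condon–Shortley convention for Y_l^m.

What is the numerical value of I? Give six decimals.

0.196649

m-sum 0 ✓  L=14 even ✓  4≤6≤8 ✓
Π(2lᵢ+1) = 5×13×13 = 845
triangle coeff Δ(2,6,6) = 1/90090
Σ_t [0,2]: t=0:+1/69120 t=1:−1/14400 t=2:+1/69120 = -7/172800
(3j)²=14/715 [(2 6 6; 0 0 0)], sign=-1
Σ_t [2,2]: t=2:+1/57600 = 1/57600
(3j)²=21/715 [(2 6 6; -2 1 1)], sign=-1
⇒ 4πI² = 294/605
I = (+1)√(294/605/(4π)) = 0.19664868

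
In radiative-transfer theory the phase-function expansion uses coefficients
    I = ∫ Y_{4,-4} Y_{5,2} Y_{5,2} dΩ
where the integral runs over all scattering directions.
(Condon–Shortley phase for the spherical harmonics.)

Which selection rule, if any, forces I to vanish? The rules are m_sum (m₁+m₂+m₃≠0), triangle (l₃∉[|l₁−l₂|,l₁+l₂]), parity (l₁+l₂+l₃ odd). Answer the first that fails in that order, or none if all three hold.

none

Σmᵢ = 0  ✓
l₃∈[|l₁−l₂|,l₁+l₂]=[1,9], have l₃=5  ✓
Σlᵢ = 14 ⇒ even  ✓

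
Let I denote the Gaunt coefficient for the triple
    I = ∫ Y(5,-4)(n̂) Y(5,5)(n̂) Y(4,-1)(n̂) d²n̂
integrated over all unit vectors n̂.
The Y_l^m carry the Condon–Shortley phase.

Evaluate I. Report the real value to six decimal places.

0.184127

Rules hold: Σm=0, L=14 even, 0≤4≤10.
N = 11·11·9 = 1089
Δ = 6!·4!·4!/15! = 1/3153150
Racah Σ t=1..5: t=1:−1/69120 t=2:+1/1728 t=3:−1/576 t=4:+1/1728 t=5:−1/69120 = -7/11520
⇒ 3j(5 5 4; 0 0 0)² = 2/143, sgn -1
Racah Σ t=6..6: t=6:+1/103680 = 1/103680
⇒ 3j(5 5 4; -4 5 -1)² = 4/143, sgn -1
4πI² = N·(3j₀)²·(3jₘ)² = 72/169
I = +1·√(0.426036/4π) = 0.18412721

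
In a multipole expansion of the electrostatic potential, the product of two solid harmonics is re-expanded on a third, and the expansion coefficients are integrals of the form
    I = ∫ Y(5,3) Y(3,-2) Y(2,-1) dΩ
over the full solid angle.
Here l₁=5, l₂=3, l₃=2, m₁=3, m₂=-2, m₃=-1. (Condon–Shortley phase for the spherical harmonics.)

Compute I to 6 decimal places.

-0.253584

m-sum 0 ✓  L=10 even ✓  2≤2≤8 ✓
Π(2lᵢ+1) = 11×7×5 = 385
triangle coeff Δ(5,3,2) = 1/2310
Σ_t [3,3]: t=3:−1/144 = -1/144
(3j)²=10/231 [(5 3 2; 0 0 0)], sign=-1
Σ_t [1,1]: t=1:−1/720 = -1/720
(3j)²=8/165 [(5 3 2; 3 -2 -1)], sign=+1
⇒ 4πI² = 80/99
I = (-1)√(80/99/(4π)) = -0.25358436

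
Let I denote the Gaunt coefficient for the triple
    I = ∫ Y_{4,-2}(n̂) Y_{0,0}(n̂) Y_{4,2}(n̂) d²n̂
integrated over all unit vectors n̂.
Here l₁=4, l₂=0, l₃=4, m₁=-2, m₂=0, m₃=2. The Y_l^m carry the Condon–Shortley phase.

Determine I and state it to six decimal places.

0.282095

m-sum 0 ✓  L=8 even ✓  4≤4≤4 ✓
Π(2lᵢ+1) = 9×1×9 = 81
triangle coeff Δ(4,0,4) = 1/9
Σ_t [0,0]: t=0:+1/576 = 1/576
(3j)²=1/9 [(4 0 4; 0 0 0)], sign=+1
Σ_t [0,0]: t=0:+1/1440 = 1/1440
(3j)²=1/9 [(4 0 4; -2 0 2)], sign=+1
⇒ 4πI² = 1/1
I = (+1)√(1/1/(4π)) = 0.28209479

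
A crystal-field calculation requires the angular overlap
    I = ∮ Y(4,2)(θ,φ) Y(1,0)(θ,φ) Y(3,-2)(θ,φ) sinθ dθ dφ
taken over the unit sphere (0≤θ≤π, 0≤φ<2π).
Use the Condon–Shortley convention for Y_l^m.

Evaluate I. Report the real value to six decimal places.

m-sum 0 ✓  L=8 even ✓  3≤3≤5 ✓
Π(2lᵢ+1) = 9×3×7 = 189
triangle coeff Δ(4,1,3) = 1/252
Σ_t [1,1]: t=1:−1/36 = -1/36
(3j)²=4/63 [(4 1 3; 0 0 0)], sign=+1
Σ_t [1,1]: t=1:−1/120 = -1/120
(3j)²=1/21 [(4 1 3; 2 0 -2)], sign=+1
⇒ 4πI² = 4/7
I = (+1)√(4/7/(4π)) = 0.21324362

0.213244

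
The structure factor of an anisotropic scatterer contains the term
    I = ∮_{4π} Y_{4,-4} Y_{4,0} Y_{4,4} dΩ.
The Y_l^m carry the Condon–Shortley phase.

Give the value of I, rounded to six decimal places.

0.106525

Checks pass: Σm=0; 12 even; l₃=4∈[0,8].
(2·4+1)(2·4+1)(2·4+1) = 729
Δ: 4! 4! 4! / 13! → 1/450450
sum: t=0:+1/13824 t=1:−1/216 t=2:+1/64 t=3:−1/216 t=4:+1/13824 = 5/768
3j²(4 4 4; 0 0 0) = Δ·Π!·Σ² = 18/1001  (sign +1)
sum: t=4:+1/13824 = 1/13824
3j²(4 4 4; -4 0 4) = Δ·Π!·Σ² = 14/1287  (sign +1)
combine: 4πI² = 729·18/1001·14/1287 = 2916/20449
take √, sign +1: I = 0.10652531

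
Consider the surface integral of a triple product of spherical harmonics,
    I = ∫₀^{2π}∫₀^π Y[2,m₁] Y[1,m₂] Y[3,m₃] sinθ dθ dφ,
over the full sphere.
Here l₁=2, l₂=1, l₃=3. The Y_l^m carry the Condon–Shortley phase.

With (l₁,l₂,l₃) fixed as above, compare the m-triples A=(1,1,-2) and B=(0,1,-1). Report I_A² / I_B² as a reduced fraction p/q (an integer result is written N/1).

5/3

l's match ⇒ only the (l;m) 3-j factors differ between A and B.
A: triangle coeff Δ(2,1,3) = 1/105; Σ_t [0,0]: t=0:+1/12 = 1/12; (3j)²=2/21 [(2 1 3; 1 1 -2)], sign=-1
B: triangle coeff Δ(2,1,3) = 1/105; Σ_t [0,0]: t=0:+1/8 = 1/8; (3j)²=2/35 [(2 1 3; 0 1 -1)], sign=+1
I_A²/I_B² = (2/21)/(2/35) = 5/3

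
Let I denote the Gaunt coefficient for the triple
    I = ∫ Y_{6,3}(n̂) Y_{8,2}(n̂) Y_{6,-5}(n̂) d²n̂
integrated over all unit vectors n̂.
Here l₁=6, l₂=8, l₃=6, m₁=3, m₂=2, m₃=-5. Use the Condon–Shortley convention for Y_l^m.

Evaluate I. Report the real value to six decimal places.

m-sum 0 ✓  L=20 even ✓  2≤6≤14 ✓
Π(2lᵢ+1) = 13×17×13 = 2873
triangle coeff Δ(6,8,6) = 1/1309458150
Σ_t [2,6]: t=2:+1/49766400 t=3:−1/3110400 t=4:+1/1327104 t=5:−1/3110400 t=6:+1/49766400 = 1/6635520
(3j)²=350/46189 [(6 8 6; 0 0 0)], sign=+1
Σ_t [2,3]: t=2:+1/348364800 t=3:−1/87091200 = -1/116121600
(3j)²=54/4199 [(6 8 6; 3 2 -5)], sign=+1
⇒ 4πI² = 18900/67507
I = (+1)√(18900/67507/(4π)) = 0.14926279

0.149263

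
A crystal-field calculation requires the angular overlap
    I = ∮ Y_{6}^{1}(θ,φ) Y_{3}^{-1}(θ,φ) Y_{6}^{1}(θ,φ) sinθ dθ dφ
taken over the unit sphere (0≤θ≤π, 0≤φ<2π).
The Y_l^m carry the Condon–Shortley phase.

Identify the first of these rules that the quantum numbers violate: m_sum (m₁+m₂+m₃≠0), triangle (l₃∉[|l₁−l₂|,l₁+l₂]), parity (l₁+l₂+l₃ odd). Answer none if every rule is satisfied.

m_sum

Σmᵢ = 1  ✗
l₃∈[|l₁−l₂|,l₁+l₂]=[3,9], have l₃=6
Σlᵢ = 15 ⇒ odd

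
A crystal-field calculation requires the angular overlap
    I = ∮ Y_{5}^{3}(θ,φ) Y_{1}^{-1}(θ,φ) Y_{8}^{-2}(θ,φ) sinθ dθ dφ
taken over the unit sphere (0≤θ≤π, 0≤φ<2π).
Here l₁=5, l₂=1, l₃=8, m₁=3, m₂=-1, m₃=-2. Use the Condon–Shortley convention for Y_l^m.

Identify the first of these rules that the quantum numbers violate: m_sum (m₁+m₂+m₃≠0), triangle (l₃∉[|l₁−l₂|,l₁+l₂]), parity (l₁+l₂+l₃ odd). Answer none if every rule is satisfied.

triangle

azimuthal sum: 3 − 1 − 2 = 0  ✓
4 ≤ 8 ≤ 6 (triangle on l)  ✗
L = 5 + 1 + 8 = 14 (even)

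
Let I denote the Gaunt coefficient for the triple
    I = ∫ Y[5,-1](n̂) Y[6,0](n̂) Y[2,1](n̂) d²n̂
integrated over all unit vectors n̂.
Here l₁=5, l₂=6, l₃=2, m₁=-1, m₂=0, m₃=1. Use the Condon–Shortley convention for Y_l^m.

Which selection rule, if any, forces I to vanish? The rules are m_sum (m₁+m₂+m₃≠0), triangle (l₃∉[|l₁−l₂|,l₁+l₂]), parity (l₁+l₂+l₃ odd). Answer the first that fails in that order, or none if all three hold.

azimuthal sum: -1 + 0 + 1 = 0  ✓
1 ≤ 2 ≤ 11 (triangle on l)  ✓
L = 5 + 6 + 2 = 13 (odd)  ✗

parity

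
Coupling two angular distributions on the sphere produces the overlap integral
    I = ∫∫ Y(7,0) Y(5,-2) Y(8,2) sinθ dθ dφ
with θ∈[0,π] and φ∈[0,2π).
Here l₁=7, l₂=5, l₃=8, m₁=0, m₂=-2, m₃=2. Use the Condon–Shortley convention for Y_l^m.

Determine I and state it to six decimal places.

Checks pass: Σm=0; 20 even; l₃=8∈[2,12].
(2·7+1)(2·5+1)(2·8+1) = 2805
Δ: 4! 10! 6! / 21! → 1/814773960
sum: t=0:+1/87091200 t=1:−1/4976640 t=2:+1/2073600 t=3:−1/4976640 t=4:+1/87091200 = 1/9676800
3j²(7 5 8; 0 0 0) = Δ·Π!·Σ² = 360/46189  (sign +1)
sum: t=0:+1/26127360 t=1:−1/4976640 t=2:+1/6912000 t=3:−1/74649600 = -41/1306368000
3j²(7 5 8; 0 -2 2) = Δ·Π!·Σ² = 1681/692835  (sign -1)
combine: 4πI² = 2805·360/46189·1681/692835 = 605160/11408683
take √, sign -1: I = -0.06496993

-0.064970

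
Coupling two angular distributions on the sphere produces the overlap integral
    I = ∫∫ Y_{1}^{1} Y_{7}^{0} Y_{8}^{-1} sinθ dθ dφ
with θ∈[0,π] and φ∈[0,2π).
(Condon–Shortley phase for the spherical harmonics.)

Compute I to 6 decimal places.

-0.183585

Checks pass: Σm=0; 16 even; l₃=8∈[6,8].
(2·1+1)(2·7+1)(2·8+1) = 765
Δ: 0! 2! 14! / 17! → 1/2040
sum: t=0:+1/25401600 = 1/25401600
3j²(1 7 8; 0 0 0) = Δ·Π!·Σ² = 8/255  (sign +1)
sum: t=0:+1/50803200 = 1/50803200
3j²(1 7 8; 1 0 -1) = Δ·Π!·Σ² = 3/170  (sign -1)
combine: 4πI² = 765·8/255·3/170 = 36/85
take √, sign -1: I = -0.18358486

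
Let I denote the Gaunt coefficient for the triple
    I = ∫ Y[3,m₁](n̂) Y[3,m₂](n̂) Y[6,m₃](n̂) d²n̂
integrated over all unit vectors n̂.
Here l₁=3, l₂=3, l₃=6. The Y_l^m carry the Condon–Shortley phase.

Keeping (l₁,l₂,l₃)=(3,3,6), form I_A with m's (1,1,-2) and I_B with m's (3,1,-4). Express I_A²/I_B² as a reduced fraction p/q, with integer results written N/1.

l's match ⇒ only the (l;m) 3-j factors differ between A and B.
A: triangle coeff Δ(3,3,6) = 1/12012; Σ_t [0,0]: t=0:+1/2304 = 1/2304; (3j)²=5/143 [(3 3 6; 1 1 -2)], sign=+1
B: triangle coeff Δ(3,3,6) = 1/12012; Σ_t [0,0]: t=0:+1/34560 = 1/34560; (3j)²=5/286 [(3 3 6; 3 1 -4)], sign=+1
I_A²/I_B² = (5/143)/(5/286) = 2/1

2/1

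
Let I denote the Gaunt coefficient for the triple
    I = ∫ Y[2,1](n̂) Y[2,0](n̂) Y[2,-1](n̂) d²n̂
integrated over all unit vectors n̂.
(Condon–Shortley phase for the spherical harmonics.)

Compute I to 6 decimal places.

-0.090112

Checks pass: Σm=0; 6 even; l₃=2∈[0,4].
(2·2+1)(2·2+1)(2·2+1) = 125
Δ: 2! 2! 2! / 7! → 1/630
sum: t=0:+1/8 t=1:−1/1 t=2:+1/8 = -3/4
3j²(2 2 2; 0 0 0) = Δ·Π!·Σ² = 2/35  (sign -1)
sum: t=0:+1/4 t=1:−1/2 = -1/4
3j²(2 2 2; 1 0 -1) = Δ·Π!·Σ² = 1/70  (sign +1)
combine: 4πI² = 125·2/35·1/70 = 5/49
take √, sign -1: I = -0.09011188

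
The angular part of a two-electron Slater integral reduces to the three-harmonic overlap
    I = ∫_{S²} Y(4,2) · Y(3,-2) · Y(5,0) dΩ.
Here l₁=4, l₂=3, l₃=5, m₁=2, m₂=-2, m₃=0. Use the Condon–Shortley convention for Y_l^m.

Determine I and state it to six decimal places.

-0.171327

Checks pass: Σm=0; 12 even; l₃=5∈[1,7].
(2·4+1)(2·3+1)(2·5+1) = 693
Δ: 2! 6! 4! / 13! → 1/180180
sum: t=0:+1/576 t=1:−1/144 t=2:+1/576 = -1/288
3j²(4 3 5; 0 0 0) = Δ·Π!·Σ² = 20/1001  (sign +1)
sum: t=0:+1/576 t=1:−1/2880 = 1/720
3j²(4 3 5; 2 -2 0) = Δ·Π!·Σ² = 80/3003  (sign -1)
combine: 4πI² = 693·20/1001·80/3003 = 4800/13013
take √, sign -1: I = -0.17132746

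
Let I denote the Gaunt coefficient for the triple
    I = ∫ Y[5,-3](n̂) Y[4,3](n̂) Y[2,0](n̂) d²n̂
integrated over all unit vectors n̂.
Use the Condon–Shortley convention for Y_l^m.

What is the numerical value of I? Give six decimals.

0.000000

Σlᵢ=11 odd — θ-integrand is odd under cosθ→−cosθ; I=0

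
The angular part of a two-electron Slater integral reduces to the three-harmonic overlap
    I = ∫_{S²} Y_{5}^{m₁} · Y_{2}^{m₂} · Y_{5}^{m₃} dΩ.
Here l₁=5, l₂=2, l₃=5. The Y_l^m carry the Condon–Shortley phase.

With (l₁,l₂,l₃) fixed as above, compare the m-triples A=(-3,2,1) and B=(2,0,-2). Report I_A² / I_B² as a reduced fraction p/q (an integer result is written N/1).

l's match ⇒ only the (l;m) 3-j factors differ between A and B.
A: triangle coeff Δ(5,2,5) = 1/38610; Σ_t [2,2]: t=2:+1/5760 = 1/5760; (3j)²=56/2145 [(5 2 5; -3 2 1)], sign=+1
B: triangle coeff Δ(5,2,5) = 1/38610; Σ_t [0,2]: t=0:+1/2880 t=1:−1/1440 t=2:+1/20160 = -1/3360; (3j)²=6/715 [(5 2 5; 2 0 -2)], sign=+1
I_A²/I_B² = (56/2145)/(6/715) = 28/9

28/9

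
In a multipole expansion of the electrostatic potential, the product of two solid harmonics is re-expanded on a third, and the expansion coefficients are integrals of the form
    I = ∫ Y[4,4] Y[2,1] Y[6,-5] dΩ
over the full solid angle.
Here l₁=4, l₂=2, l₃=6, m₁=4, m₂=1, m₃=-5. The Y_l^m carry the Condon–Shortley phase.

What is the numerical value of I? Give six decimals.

m-sum 0 ✓  L=12 even ✓  2≤6≤6 ✓
Π(2lᵢ+1) = 9×5×13 = 585
triangle coeff Δ(4,2,6) = 1/6435
Σ_t [0,0]: t=0:+1/2304 = 1/2304
(3j)²=5/143 [(4 2 6; 0 0 0)], sign=+1
Σ_t [0,0]: t=0:+1/241920 = 1/241920
(3j)²=1/39 [(4 2 6; 4 1 -5)], sign=-1
⇒ 4πI² = 75/143
I = (-1)√(75/143/(4π)) = -0.20429497

-0.204295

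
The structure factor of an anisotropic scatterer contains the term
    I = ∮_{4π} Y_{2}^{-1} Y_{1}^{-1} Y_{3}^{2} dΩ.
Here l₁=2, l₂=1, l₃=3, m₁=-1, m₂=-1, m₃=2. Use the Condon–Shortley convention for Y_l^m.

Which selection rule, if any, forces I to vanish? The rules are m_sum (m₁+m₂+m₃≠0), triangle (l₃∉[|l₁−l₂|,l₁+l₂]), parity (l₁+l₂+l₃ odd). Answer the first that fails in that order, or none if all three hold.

none

azimuthal sum: -1 − 1 + 2 = 0  ✓
1 ≤ 3 ≤ 3 (triangle on l)  ✓
L = 2 + 1 + 3 = 6 (even)  ✓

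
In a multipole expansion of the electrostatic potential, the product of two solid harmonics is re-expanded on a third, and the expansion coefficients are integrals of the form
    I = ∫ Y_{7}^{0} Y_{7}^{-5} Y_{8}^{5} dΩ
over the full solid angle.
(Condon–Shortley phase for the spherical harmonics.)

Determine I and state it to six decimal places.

Checks pass: Σm=0; 22 even; l₃=8∈[0,14].
(2·7+1)(2·7+1)(2·8+1) = 3825
Δ: 6! 8! 8! / 23! → 1/22086194130
sum: t=0:+1/18289152000 t=1:−1/248832000 t=2:+1/24883200 t=3:−1/11943936 t=4:+1/24883200 t=5:−1/248832000 t=6:+1/18289152000 = -11/975421440
3j²(7 7 8; 0 0 0) = Δ·Π!·Σ² = 1750/289731  (sign -1)
sum: t=0:+1/5225472000 t=1:−1/870912000 t=2:+1/1393459200 = -1/4180377600
3j²(7 7 8; 0 -5 5) = Δ·Π!·Σ² = 35/14858  (sign +1)
combine: 4πI² = 3825·1750/289731·35/14858 = 2296875/42204149
take √, sign -1: I = -0.06580913

-0.065809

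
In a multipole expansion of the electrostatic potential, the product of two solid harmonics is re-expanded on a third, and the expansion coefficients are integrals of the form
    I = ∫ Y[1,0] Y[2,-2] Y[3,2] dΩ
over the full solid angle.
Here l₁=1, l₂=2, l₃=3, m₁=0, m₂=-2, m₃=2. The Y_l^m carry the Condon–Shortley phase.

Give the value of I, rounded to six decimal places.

0.184674

m-sum 0 ✓  L=6 even ✓  1≤3≤3 ✓
Π(2lᵢ+1) = 3×5×7 = 105
triangle coeff Δ(1,2,3) = 1/105
Σ_t [0,0]: t=0:+1/4 = 1/4
(3j)²=3/35 [(1 2 3; 0 0 0)], sign=-1
Σ_t [0,0]: t=0:+1/24 = 1/24
(3j)²=1/21 [(1 2 3; 0 -2 2)], sign=-1
⇒ 4πI² = 3/7
I = (+1)√(3/7/(4π)) = 0.18467439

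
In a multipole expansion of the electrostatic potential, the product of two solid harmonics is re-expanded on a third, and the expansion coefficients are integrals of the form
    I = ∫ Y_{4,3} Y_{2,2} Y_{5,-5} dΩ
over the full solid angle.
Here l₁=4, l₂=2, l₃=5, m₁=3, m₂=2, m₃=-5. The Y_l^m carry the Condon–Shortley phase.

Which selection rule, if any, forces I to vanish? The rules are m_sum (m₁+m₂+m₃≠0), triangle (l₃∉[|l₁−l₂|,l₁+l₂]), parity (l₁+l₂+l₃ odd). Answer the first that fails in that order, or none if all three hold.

parity

Σmᵢ = 0  ✓
l₃∈[|l₁−l₂|,l₁+l₂]=[2,6], have l₃=5  ✓
Σlᵢ = 11 ⇒ odd  ✗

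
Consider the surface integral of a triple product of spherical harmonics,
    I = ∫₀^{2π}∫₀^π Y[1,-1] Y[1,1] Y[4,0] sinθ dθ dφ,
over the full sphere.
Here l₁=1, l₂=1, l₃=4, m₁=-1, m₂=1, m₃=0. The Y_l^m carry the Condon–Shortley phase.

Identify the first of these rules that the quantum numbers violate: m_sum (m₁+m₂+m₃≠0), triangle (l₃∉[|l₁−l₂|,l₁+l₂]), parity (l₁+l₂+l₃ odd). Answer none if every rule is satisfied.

triangle

azimuthal sum: -1 + 1 + 0 = 0  ✓
0 ≤ 4 ≤ 2 (triangle on l)  ✗
L = 1 + 1 + 4 = 6 (even)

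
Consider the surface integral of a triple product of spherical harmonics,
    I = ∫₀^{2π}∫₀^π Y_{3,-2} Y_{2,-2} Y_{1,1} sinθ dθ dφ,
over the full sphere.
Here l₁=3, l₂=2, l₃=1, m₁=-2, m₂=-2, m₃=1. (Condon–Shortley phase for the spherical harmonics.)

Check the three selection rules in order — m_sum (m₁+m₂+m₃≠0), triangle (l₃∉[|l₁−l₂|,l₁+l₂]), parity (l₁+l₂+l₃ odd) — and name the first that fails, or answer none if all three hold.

m_sum

azimuthal sum: -2 − 2 + 1 = -3  ✗
1 ≤ 1 ≤ 5 (triangle on l)
L = 3 + 2 + 1 = 6 (even)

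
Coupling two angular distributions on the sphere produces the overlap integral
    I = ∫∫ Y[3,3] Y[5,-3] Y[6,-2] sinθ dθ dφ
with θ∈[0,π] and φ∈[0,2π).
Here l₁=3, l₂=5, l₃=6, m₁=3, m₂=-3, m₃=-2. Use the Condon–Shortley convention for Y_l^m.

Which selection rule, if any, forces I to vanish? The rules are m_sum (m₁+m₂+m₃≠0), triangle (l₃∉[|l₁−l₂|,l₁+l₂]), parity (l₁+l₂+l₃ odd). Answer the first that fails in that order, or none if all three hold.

azimuthal sum: 3 − 3 − 2 = -2  ✗
2 ≤ 6 ≤ 8 (triangle on l)
L = 3 + 5 + 6 = 14 (even)

m_sum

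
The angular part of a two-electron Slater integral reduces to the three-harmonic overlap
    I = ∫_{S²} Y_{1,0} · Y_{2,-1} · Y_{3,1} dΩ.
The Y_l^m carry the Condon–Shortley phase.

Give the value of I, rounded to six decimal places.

m-sum 0 ✓  L=6 even ✓  1≤3≤3 ✓
Π(2lᵢ+1) = 3×5×7 = 105
triangle coeff Δ(1,2,3) = 1/105
Σ_t [0,0]: t=0:+1/4 = 1/4
(3j)²=3/35 [(1 2 3; 0 0 0)], sign=-1
Σ_t [0,0]: t=0:+1/6 = 1/6
(3j)²=8/105 [(1 2 3; 0 -1 1)], sign=+1
⇒ 4πI² = 24/35
I = (-1)√(24/35/(4π)) = -0.23359668

-0.233597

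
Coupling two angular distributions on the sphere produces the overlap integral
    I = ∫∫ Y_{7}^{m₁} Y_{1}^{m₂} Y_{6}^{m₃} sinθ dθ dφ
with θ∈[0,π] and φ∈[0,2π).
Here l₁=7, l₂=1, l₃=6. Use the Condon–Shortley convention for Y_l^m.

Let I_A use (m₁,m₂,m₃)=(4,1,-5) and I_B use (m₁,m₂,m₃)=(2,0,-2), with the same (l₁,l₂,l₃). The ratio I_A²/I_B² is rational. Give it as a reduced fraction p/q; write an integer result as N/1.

Same 7,1,6: normalisation and zero-m 3j drop out of the ratio.
A: Δ: 2! 12! 0! / 15! → 1/1365; sum: t=2:+1/79833600 = 1/79833600; 3j²(7 1 6; 4 1 -5) = Δ·Π!·Σ² = 1/455  (sign -1)
B: Δ: 2! 12! 0! / 15! → 1/1365; sum: t=1:−1/967680 = -1/967680; 3j²(7 1 6; 2 0 -2) = Δ·Π!·Σ² = 3/91  (sign -1)
I_A²/I_B² = (1/455)/(3/91) = 1/15

1/15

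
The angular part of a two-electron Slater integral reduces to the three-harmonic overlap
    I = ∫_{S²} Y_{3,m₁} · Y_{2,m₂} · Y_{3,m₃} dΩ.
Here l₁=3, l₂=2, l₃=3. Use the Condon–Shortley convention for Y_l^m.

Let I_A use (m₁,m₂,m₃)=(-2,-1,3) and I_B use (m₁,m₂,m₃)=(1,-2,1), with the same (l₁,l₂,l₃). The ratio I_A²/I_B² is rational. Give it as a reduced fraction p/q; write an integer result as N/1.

Shared (l₁,l₂,l₃)=(3,2,3): N and (l;000)² cancel in I_A²/I_B².
A: Δ = 2!·4!·2!/9! = 1/3780; Racah Σ t=1..1: t=1:−1/48 = -1/48; ⇒ 3j(3 2 3; -2 -1 3)² = 5/84, sgn -1
B: Δ = 2!·4!·2!/9! = 1/3780; Racah Σ t=0..0: t=0:+1/16 = 1/16; ⇒ 3j(3 2 3; 1 -2 1)² = 2/35, sgn +1
I_A²/I_B² = (5/84)/(2/35) = 25/24

25/24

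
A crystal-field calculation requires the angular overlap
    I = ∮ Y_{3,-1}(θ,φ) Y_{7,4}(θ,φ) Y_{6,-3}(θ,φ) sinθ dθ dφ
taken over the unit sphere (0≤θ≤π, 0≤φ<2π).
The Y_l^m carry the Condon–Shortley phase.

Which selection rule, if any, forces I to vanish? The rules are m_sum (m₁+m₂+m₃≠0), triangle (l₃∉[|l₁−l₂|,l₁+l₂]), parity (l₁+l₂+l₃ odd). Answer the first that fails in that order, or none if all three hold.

Σmᵢ = 0  ✓
l₃∈[|l₁−l₂|,l₁+l₂]=[4,10], have l₃=6  ✓
Σlᵢ = 16 ⇒ even  ✓

none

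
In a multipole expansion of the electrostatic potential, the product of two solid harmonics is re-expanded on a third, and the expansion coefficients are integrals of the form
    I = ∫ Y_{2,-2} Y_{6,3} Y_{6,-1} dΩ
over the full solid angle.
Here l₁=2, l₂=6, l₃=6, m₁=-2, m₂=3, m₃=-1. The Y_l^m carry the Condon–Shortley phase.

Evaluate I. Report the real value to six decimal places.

Checks pass: Σm=0; 14 even; l₃=6∈[4,8].
(2·2+1)(2·6+1)(2·6+1) = 845
Δ: 2! 2! 10! / 15! → 1/90090
sum: t=0:+1/69120 t=1:−1/14400 t=2:+1/69120 = -7/172800
3j²(2 6 6; 0 0 0) = Δ·Π!·Σ² = 14/715  (sign -1)
sum: t=2:+1/120960 = 1/120960
3j²(2 6 6; -2 3 -1) = Δ·Π!·Σ² = 24/1001  (sign -1)
combine: 4πI² = 845·14/715·24/1001 = 48/121
take √, sign +1: I = 0.17767364

0.177674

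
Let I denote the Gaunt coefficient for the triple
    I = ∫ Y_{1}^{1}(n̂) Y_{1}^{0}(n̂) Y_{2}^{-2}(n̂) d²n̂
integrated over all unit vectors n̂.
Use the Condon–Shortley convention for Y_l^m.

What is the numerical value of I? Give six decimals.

Σmᵢ = -1 ≠ 0, so the φ-integral vanishes; I = 0

0.000000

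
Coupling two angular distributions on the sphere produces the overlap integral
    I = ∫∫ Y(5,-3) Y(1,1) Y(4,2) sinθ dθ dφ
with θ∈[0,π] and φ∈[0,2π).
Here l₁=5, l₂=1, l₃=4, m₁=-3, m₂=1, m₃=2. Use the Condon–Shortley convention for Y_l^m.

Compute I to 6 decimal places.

-0.259847

m-sum 0 ✓  L=10 even ✓  4≤4≤6 ✓
Π(2lᵢ+1) = 11×3×9 = 297
triangle coeff Δ(5,1,4) = 1/495
Σ_t [1,1]: t=1:−1/576 = -1/576
(3j)²=5/99 [(5 1 4; 0 0 0)], sign=-1
Σ_t [2,2]: t=2:+1/2880 = 1/2880
(3j)²=28/495 [(5 1 4; -3 1 2)], sign=+1
⇒ 4πI² = 28/33
I = (-1)√(28/33/(4π)) = -0.25984664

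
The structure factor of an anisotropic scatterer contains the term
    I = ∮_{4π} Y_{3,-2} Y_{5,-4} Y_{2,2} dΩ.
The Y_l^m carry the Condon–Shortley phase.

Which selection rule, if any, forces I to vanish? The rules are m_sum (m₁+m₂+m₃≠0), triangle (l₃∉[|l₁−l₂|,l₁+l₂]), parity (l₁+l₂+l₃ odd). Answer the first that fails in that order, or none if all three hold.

m_sum

m₁+m₂+m₃ = -2 − 4 + 2 = -4  ✗
triangle: |3−5|=2 ≤ l₃=2 ≤ 3+5=8
parity: l₁+l₂+l₃ = 10 is even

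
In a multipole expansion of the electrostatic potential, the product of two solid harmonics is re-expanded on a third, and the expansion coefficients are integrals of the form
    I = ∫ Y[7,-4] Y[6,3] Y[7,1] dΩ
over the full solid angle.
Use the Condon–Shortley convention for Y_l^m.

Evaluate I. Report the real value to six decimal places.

-0.108019

Checks pass: Σm=0; 20 even; l₃=7∈[1,13].
(2·7+1)(2·6+1)(2·7+1) = 2925
Δ: 6! 8! 6! / 21! → 1/2444321880
sum: t=0:+1/2612736000 t=1:−1/20736000 t=2:+1/1658880 t=3:−1/746496 t=4:+1/1658880 t=5:−1/20736000 t=6:+1/2612736000 = -1/4354560
3j²(7 6 7; 0 0 0) = Δ·Π!·Σ² = 1000/138567  (sign +1)
sum: t=3:−1/1045094400 t=4:+1/29030400 t=5:−1/8294400 t=6:+1/18662400 = -1/29859840
3j²(7 6 7; -4 3 1) = Δ·Π!·Σ² = 175/25194  (sign -1)
combine: 4πI² = 2925·1000/138567·175/25194 = 2187500/14919047
take √, sign -1: I = -0.10801860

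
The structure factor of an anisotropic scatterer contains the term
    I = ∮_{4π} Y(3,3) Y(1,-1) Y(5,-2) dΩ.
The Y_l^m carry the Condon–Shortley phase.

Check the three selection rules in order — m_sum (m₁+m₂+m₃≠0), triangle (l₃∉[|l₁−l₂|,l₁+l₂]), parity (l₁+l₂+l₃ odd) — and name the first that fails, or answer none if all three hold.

azimuthal sum: 3 − 1 − 2 = 0  ✓
2 ≤ 5 ≤ 4 (triangle on l)  ✗
L = 3 + 1 + 5 = 9 (odd)

triangle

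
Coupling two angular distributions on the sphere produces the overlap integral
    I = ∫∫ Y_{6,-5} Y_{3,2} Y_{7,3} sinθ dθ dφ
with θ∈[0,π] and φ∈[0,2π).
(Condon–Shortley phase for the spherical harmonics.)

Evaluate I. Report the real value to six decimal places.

0.120821

m-sum 0 ✓  L=16 even ✓  3≤7≤9 ✓
Π(2lᵢ+1) = 13×7×15 = 1365
triangle coeff Δ(6,3,7) = 1/2042040
Σ_t [0,2]: t=0:+1/207360 t=1:−1/57600 t=2:+1/207360 = -1/129600
(3j)²=168/12155 [(6 3 7; 0 0 0)], sign=+1
Σ_t [1,2]: t=1:−1/87091200 t=2:+1/4354560 = 19/87091200
(3j)²=361/37128 [(6 3 7; -5 2 3)], sign=+1
⇒ 4πI² = 7581/41327
I = (+1)√(7581/41327/(4π)) = 0.12082071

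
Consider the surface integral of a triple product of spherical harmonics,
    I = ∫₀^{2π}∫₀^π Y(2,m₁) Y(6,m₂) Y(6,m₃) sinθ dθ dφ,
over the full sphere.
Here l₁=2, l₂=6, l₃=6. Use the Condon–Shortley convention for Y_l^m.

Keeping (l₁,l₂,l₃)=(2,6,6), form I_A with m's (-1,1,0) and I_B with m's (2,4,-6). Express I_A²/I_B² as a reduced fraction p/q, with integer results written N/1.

l's match ⇒ only the (l;m) 3-j factors differ between A and B.
A: triangle coeff Δ(2,6,6) = 1/90090; Σ_t [1,2]: t=1:−1/34560 t=2:+1/28800 = 1/172800; (3j)²=1/1430 [(2 6 6; -1 1 0)], sign=+1
B: triangle coeff Δ(2,6,6) = 1/90090; Σ_t [0,0]: t=0:+1/14515200 = 1/14515200; (3j)²=2/455 [(2 6 6; 2 4 -6)], sign=+1
I_A²/I_B² = (1/1430)/(2/455) = 7/44

7/44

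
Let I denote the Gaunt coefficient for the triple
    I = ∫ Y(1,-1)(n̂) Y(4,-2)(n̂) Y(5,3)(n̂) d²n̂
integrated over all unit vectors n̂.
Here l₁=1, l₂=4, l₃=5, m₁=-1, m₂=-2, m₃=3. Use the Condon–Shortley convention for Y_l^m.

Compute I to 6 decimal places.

Checks pass: Σm=0; 10 even; l₃=5∈[3,5].
(2·1+1)(2·4+1)(2·5+1) = 297
Δ: 0! 2! 8! / 11! → 1/495
sum: t=0:+1/576 = 1/576
3j²(1 4 5; 0 0 0) = Δ·Π!·Σ² = 5/99  (sign -1)
sum: t=0:+1/2880 = 1/2880
3j²(1 4 5; -1 -2 3) = Δ·Π!·Σ² = 28/495  (sign +1)
combine: 4πI² = 297·5/99·28/495 = 28/33
take √, sign -1: I = -0.25984664

-0.259847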